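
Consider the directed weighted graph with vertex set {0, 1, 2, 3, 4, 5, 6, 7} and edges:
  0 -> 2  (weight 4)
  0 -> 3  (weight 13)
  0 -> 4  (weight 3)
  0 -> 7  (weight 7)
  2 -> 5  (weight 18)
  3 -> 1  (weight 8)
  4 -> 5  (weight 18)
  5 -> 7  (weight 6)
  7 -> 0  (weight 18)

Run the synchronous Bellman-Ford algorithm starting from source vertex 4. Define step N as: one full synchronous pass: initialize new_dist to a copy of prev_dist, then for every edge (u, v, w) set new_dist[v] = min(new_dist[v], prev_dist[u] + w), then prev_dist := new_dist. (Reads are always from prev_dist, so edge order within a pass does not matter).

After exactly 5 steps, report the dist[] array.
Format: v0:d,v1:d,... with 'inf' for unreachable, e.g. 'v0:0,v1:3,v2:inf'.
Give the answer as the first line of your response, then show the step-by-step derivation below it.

v0:42,v1:63,v2:46,v3:55,v4:0,v5:18,v6:inf,v7:24

step 1: dist = v0:inf,v1:inf,v2:inf,v3:inf,v4:0,v5:18,v6:inf,v7:inf
step 2: dist = v0:inf,v1:inf,v2:inf,v3:inf,v4:0,v5:18,v6:inf,v7:24
step 3: dist = v0:42,v1:inf,v2:inf,v3:inf,v4:0,v5:18,v6:inf,v7:24
step 4: dist = v0:42,v1:inf,v2:46,v3:55,v4:0,v5:18,v6:inf,v7:24
step 5: dist = v0:42,v1:63,v2:46,v3:55,v4:0,v5:18,v6:inf,v7:24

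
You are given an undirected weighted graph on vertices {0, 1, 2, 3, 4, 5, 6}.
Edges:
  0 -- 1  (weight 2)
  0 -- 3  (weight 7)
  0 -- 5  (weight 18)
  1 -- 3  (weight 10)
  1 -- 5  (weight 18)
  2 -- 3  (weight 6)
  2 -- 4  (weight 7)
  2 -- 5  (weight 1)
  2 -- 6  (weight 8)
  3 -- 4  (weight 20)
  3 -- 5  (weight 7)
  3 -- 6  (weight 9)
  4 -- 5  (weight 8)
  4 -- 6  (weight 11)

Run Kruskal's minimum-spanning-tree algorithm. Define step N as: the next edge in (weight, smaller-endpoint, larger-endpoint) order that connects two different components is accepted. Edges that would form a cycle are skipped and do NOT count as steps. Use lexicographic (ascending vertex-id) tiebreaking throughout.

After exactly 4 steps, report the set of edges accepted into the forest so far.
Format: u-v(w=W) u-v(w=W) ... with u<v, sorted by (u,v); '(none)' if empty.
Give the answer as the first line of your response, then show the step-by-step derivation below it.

0-1(w=2) 0-3(w=7) 2-3(w=6) 2-5(w=1)

step 1: add edge 2-5 (w=1); MST = {2-5(w=1)}
step 2: add edge 0-1 (w=2); MST = {0-1(w=2) 2-5(w=1)}
step 3: add edge 2-3 (w=6); MST = {0-1(w=2) 2-3(w=6) 2-5(w=1)}
step 4: add edge 0-3 (w=7); MST = {0-1(w=2) 0-3(w=7) 2-3(w=6) 2-5(w=1)}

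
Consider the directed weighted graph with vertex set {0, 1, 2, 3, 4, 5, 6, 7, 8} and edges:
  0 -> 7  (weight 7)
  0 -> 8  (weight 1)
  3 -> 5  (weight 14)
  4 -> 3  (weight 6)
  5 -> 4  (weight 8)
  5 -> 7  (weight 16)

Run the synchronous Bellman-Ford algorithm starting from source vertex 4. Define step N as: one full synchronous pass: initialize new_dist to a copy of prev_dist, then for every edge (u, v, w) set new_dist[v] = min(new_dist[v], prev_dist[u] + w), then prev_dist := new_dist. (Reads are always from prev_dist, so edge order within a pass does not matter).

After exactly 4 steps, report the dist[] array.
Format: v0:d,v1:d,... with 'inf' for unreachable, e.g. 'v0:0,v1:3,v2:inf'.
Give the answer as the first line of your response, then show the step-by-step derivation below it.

v0:inf,v1:inf,v2:inf,v3:6,v4:0,v5:20,v6:inf,v7:36,v8:inf

step 1: dist = v0:inf,v1:inf,v2:inf,v3:6,v4:0,v5:inf,v6:inf,v7:inf,v8:inf
step 2: dist = v0:inf,v1:inf,v2:inf,v3:6,v4:0,v5:20,v6:inf,v7:inf,v8:inf
step 3: dist = v0:inf,v1:inf,v2:inf,v3:6,v4:0,v5:20,v6:inf,v7:36,v8:inf
step 4: dist = v0:inf,v1:inf,v2:inf,v3:6,v4:0,v5:20,v6:inf,v7:36,v8:inf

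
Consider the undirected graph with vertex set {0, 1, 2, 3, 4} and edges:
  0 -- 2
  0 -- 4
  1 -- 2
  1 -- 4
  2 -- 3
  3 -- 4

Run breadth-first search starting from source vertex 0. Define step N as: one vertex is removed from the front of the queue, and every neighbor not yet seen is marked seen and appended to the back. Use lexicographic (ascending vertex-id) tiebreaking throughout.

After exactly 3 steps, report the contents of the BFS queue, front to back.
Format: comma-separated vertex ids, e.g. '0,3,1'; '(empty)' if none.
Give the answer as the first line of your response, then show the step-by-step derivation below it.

1,3

step 1: dequeue 0; queue=[2,4]; order=0
step 2: dequeue 2; queue=[4,1,3]; order=0,2
step 3: dequeue 4; queue=[1,3]; order=0,2,4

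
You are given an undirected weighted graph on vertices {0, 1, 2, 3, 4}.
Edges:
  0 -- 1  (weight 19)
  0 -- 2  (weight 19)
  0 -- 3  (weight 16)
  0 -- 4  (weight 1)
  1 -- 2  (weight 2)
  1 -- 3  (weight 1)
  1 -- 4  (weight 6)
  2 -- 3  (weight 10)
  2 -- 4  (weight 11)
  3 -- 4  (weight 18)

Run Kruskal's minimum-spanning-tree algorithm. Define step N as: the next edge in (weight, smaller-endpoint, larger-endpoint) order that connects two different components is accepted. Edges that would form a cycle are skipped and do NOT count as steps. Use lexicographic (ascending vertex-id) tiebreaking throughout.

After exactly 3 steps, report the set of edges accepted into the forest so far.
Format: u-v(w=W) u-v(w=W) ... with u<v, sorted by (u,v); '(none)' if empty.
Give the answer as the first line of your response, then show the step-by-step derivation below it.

0-4(w=1) 1-2(w=2) 1-3(w=1)

step 1: add edge 0-4 (w=1); MST = {0-4(w=1)}
step 2: add edge 1-3 (w=1); MST = {0-4(w=1) 1-3(w=1)}
step 3: add edge 1-2 (w=2); MST = {0-4(w=1) 1-2(w=2) 1-3(w=1)}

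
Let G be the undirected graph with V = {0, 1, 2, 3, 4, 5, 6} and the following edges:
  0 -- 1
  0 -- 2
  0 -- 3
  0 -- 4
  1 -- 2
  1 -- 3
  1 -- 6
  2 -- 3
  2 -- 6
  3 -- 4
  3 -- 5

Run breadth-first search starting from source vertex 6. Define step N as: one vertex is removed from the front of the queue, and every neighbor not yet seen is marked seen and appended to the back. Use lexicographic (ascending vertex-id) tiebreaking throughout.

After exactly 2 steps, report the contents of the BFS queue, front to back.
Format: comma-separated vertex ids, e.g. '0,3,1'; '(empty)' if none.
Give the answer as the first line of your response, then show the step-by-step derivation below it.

2,0,3

step 1: dequeue 6; queue=[1,2]; order=6
step 2: dequeue 1; queue=[2,0,3]; order=6,1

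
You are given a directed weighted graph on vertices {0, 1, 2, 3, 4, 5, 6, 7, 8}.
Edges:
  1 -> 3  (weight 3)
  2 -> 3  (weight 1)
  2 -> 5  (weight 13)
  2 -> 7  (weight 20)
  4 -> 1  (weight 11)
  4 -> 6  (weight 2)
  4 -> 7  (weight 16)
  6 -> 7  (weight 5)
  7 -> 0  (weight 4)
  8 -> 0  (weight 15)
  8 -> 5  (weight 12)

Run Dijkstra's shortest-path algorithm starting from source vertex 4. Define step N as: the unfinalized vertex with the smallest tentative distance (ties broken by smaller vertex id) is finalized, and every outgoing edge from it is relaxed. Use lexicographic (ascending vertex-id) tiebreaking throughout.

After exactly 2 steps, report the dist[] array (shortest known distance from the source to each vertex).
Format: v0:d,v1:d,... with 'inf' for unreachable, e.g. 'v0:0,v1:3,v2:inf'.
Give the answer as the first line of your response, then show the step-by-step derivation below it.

v0:inf,v1:11,v2:inf,v3:inf,v4:0,v5:inf,v6:2,v7:7,v8:inf

step 1: dist = v0:inf,v1:11,v2:inf,v3:inf,v4:0,v5:inf,v6:2,v7:16,v8:inf
step 2: dist = v0:inf,v1:11,v2:inf,v3:inf,v4:0,v5:inf,v6:2,v7:7,v8:inf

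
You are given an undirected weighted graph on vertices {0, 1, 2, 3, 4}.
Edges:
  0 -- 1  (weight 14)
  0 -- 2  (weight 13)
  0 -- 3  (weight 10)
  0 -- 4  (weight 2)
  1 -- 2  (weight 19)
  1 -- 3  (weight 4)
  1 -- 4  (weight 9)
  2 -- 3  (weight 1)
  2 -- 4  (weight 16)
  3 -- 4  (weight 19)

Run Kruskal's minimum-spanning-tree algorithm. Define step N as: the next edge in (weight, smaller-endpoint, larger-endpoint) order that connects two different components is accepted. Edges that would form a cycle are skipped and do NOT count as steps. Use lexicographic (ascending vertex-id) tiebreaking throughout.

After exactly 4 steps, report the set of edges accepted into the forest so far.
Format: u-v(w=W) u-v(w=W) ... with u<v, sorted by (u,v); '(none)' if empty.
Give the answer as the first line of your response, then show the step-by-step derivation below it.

0-4(w=2) 1-3(w=4) 1-4(w=9) 2-3(w=1)

step 1: add edge 2-3 (w=1); MST = {2-3(w=1)}
step 2: add edge 0-4 (w=2); MST = {0-4(w=2) 2-3(w=1)}
step 3: add edge 1-3 (w=4); MST = {0-4(w=2) 1-3(w=4) 2-3(w=1)}
step 4: add edge 1-4 (w=9); MST = {0-4(w=2) 1-3(w=4) 1-4(w=9) 2-3(w=1)}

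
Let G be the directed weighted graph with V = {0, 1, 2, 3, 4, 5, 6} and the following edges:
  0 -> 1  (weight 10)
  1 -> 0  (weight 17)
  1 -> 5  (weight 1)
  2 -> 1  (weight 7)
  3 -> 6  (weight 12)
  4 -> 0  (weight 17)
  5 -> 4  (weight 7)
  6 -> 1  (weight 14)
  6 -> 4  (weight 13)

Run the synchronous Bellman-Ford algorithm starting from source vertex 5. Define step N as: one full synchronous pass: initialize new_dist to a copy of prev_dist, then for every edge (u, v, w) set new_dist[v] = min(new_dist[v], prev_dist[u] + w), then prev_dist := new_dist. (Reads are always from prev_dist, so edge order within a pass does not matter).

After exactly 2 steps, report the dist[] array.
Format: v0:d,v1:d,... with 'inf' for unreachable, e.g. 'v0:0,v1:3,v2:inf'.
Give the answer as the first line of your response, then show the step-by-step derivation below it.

v0:24,v1:inf,v2:inf,v3:inf,v4:7,v5:0,v6:inf

step 1: dist = v0:inf,v1:inf,v2:inf,v3:inf,v4:7,v5:0,v6:inf
step 2: dist = v0:24,v1:inf,v2:inf,v3:inf,v4:7,v5:0,v6:inf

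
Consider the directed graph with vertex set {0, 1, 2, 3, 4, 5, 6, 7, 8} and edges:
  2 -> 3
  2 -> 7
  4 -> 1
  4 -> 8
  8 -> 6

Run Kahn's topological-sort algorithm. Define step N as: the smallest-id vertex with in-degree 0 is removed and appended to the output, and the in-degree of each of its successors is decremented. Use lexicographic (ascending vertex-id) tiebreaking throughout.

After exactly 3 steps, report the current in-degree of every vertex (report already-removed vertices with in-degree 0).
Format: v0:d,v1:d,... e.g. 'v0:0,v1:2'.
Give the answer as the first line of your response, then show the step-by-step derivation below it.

v0:0,v1:1,v2:0,v3:0,v4:0,v5:0,v6:1,v7:0,v8:1

step 1: output 0; order=[0]; indeg=(0,1,0,1,0,0,1,1,1)
step 2: output 2; order=[0,2]; indeg=(0,1,0,0,0,0,1,0,1)
step 3: output 3; order=[0,2,3]; indeg=(0,1,0,0,0,0,1,0,1)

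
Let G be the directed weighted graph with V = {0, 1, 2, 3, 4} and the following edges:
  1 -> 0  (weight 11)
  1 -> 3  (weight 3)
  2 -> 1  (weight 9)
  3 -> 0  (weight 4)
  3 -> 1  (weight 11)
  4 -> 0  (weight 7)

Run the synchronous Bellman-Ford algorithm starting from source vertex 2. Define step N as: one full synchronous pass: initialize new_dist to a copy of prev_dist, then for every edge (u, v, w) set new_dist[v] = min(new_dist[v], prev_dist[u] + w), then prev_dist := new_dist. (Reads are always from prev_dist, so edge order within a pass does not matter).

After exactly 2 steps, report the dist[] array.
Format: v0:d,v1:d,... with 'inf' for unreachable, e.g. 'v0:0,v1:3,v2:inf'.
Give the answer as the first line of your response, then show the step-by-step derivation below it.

v0:20,v1:9,v2:0,v3:12,v4:inf

step 1: dist = v0:inf,v1:9,v2:0,v3:inf,v4:inf
step 2: dist = v0:20,v1:9,v2:0,v3:12,v4:inf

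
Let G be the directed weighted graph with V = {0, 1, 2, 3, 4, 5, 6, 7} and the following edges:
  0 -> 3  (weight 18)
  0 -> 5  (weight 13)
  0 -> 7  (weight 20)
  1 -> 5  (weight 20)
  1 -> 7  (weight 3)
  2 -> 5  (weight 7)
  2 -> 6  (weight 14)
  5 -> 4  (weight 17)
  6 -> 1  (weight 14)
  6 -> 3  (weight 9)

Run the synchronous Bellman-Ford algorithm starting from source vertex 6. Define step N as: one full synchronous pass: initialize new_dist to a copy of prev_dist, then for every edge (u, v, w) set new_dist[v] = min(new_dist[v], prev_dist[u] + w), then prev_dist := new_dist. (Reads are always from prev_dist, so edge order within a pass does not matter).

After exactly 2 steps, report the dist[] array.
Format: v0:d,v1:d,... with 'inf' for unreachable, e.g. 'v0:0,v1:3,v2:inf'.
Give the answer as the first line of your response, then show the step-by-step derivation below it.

v0:inf,v1:14,v2:inf,v3:9,v4:inf,v5:34,v6:0,v7:17

step 1: dist = v0:inf,v1:14,v2:inf,v3:9,v4:inf,v5:inf,v6:0,v7:inf
step 2: dist = v0:inf,v1:14,v2:inf,v3:9,v4:inf,v5:34,v6:0,v7:17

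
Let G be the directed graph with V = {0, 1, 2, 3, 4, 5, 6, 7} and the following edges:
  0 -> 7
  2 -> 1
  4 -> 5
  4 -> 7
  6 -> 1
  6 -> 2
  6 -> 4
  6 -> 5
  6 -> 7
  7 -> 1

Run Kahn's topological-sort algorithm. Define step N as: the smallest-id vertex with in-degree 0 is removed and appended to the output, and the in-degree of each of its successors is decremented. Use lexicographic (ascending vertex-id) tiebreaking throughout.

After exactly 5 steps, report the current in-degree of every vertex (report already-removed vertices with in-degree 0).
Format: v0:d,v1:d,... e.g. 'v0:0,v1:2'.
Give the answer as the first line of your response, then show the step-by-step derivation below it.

v0:0,v1:1,v2:0,v3:0,v4:0,v5:0,v6:0,v7:0

step 1: output 0; order=[0]; indeg=(0,3,1,0,1,2,0,2)
step 2: output 3; order=[0,3]; indeg=(0,3,1,0,1,2,0,2)
step 3: output 6; order=[0,3,6]; indeg=(0,2,0,0,0,1,0,1)
step 4: output 2; order=[0,3,6,2]; indeg=(0,1,0,0,0,1,0,1)
step 5: output 4; order=[0,3,6,2,4]; indeg=(0,1,0,0,0,0,0,0)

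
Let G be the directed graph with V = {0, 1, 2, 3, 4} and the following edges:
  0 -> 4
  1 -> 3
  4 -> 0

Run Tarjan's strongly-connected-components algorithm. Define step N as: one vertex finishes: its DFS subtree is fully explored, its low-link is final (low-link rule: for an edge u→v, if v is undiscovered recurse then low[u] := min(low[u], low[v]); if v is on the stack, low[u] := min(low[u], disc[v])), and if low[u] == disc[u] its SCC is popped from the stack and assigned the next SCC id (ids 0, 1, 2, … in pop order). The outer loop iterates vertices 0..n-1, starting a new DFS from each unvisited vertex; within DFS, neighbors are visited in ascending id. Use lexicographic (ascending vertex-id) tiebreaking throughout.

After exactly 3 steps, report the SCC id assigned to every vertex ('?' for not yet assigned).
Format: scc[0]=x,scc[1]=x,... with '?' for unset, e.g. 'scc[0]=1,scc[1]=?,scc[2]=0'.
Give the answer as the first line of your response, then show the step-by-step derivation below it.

scc[0]=0,scc[1]=?,scc[2]=?,scc[3]=1,scc[4]=0

step 1: low=(low[0]=0,low[1]=?,low[2]=?,low[3]=?,low[4]=0); scc=(scc[0]=?,scc[1]=?,scc[2]=?,scc[3]=?,scc[4]=?)
step 2: low=(low[0]=0,low[1]=?,low[2]=?,low[3]=?,low[4]=0); scc=(scc[0]=0,scc[1]=?,scc[2]=?,scc[3]=?,scc[4]=0)
step 3: low=(low[0]=0,low[1]=2,low[2]=?,low[3]=3,low[4]=0); scc=(scc[0]=0,scc[1]=?,scc[2]=?,scc[3]=1,scc[4]=0)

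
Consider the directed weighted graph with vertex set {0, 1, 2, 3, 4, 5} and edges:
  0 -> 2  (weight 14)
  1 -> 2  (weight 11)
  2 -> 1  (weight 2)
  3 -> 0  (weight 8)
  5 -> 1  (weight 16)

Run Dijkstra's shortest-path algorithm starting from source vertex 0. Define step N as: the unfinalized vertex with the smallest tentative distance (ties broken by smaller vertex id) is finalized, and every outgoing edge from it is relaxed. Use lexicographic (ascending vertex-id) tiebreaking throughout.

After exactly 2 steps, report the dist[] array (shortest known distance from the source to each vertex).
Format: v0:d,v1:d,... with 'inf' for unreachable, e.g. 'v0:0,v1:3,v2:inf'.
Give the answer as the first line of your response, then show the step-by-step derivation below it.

v0:0,v1:16,v2:14,v3:inf,v4:inf,v5:inf

step 1: dist = v0:0,v1:inf,v2:14,v3:inf,v4:inf,v5:inf
step 2: dist = v0:0,v1:16,v2:14,v3:inf,v4:inf,v5:inf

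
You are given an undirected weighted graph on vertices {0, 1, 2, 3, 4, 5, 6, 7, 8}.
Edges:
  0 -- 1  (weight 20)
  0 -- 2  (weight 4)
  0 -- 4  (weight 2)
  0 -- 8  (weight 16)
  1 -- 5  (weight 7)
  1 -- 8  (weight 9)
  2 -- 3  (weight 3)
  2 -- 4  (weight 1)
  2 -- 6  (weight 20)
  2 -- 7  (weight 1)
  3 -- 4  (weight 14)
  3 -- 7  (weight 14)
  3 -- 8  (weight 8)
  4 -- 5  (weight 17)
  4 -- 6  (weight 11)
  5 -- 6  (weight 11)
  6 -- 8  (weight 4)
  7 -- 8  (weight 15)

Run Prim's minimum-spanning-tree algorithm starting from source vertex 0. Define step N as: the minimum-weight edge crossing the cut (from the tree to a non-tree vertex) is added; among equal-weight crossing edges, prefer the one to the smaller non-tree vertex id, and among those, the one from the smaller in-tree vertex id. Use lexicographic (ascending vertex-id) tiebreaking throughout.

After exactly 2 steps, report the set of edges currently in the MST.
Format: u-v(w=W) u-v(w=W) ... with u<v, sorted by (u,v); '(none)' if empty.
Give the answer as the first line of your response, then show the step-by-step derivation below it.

0-4(w=2) 2-4(w=1)

step 1: add edge 0-4 (w=2); MST = {0-4(w=2)}
step 2: add edge 2-4 (w=1); MST = {0-4(w=2) 2-4(w=1)}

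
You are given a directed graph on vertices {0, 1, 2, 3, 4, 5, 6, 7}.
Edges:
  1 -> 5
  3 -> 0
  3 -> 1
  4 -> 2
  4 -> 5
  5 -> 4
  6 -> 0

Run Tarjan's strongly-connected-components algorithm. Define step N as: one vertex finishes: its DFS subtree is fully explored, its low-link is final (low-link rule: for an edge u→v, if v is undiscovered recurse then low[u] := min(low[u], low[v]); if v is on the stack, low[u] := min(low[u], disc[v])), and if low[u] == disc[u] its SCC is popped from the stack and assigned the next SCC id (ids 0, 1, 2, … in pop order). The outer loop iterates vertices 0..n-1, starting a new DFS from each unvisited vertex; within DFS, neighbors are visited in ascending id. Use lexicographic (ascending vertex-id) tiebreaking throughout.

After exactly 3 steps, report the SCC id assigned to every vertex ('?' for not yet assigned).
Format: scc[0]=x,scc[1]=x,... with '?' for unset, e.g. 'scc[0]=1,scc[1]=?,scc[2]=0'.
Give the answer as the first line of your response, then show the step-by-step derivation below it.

scc[0]=0,scc[1]=?,scc[2]=1,scc[3]=?,scc[4]=?,scc[5]=?,scc[6]=?,scc[7]=?

step 1: low=(low[0]=0,low[1]=?,low[2]=?,low[3]=?,low[4]=?,low[5]=?,low[6]=?,low[7]=?); scc=(scc[0]=0,scc[1]=?,scc[2]=?,scc[3]=?,scc[4]=?,scc[5]=?,scc[6]=?,scc[7]=?)
step 2: low=(low[0]=0,low[1]=1,low[2]=4,low[3]=?,low[4]=3,low[5]=2,low[6]=?,low[7]=?); scc=(scc[0]=0,scc[1]=?,scc[2]=1,scc[3]=?,scc[4]=?,scc[5]=?,scc[6]=?,scc[7]=?)
step 3: low=(low[0]=0,low[1]=1,low[2]=4,low[3]=?,low[4]=2,low[5]=2,low[6]=?,low[7]=?); scc=(scc[0]=0,scc[1]=?,scc[2]=1,scc[3]=?,scc[4]=?,scc[5]=?,scc[6]=?,scc[7]=?)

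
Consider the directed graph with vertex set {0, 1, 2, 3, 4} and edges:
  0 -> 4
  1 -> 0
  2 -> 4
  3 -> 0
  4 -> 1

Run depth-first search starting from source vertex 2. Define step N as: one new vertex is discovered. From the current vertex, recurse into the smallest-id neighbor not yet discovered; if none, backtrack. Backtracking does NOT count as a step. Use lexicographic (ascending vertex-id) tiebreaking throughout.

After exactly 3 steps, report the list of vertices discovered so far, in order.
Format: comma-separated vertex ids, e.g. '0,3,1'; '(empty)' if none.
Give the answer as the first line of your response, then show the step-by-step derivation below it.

2,4,1

step 1: discover 2; path=2; order=2
step 2: discover 4; path=2>4; order=2,4
step 3: discover 1; path=2>4>1; order=2,4,1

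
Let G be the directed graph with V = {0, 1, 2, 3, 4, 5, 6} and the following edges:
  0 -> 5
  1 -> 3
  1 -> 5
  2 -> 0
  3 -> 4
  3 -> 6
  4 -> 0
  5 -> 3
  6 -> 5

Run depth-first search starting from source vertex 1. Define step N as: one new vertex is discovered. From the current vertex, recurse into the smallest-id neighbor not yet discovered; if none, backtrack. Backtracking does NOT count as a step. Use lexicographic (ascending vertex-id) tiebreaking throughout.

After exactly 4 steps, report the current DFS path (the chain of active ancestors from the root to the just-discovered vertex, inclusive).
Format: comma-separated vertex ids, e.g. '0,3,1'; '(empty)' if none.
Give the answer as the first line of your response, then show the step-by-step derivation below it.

1,3,4,0

step 1: discover 1; path=1; order=1
step 2: discover 3; path=1>3; order=1,3
step 3: discover 4; path=1>3>4; order=1,3,4
step 4: discover 0; path=1>3>4>0; order=1,3,4,0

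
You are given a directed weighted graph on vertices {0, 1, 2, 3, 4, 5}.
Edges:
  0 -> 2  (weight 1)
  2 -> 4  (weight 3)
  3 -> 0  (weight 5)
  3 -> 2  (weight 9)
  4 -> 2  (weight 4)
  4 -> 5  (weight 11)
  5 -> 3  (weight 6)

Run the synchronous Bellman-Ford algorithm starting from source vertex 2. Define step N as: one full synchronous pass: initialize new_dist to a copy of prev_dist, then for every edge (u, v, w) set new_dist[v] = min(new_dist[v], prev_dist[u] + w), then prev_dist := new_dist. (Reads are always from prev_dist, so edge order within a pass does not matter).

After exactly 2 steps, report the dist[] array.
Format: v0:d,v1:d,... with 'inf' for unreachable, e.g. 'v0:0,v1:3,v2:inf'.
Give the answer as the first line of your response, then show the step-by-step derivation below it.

v0:inf,v1:inf,v2:0,v3:inf,v4:3,v5:14

step 1: dist = v0:inf,v1:inf,v2:0,v3:inf,v4:3,v5:inf
step 2: dist = v0:inf,v1:inf,v2:0,v3:inf,v4:3,v5:14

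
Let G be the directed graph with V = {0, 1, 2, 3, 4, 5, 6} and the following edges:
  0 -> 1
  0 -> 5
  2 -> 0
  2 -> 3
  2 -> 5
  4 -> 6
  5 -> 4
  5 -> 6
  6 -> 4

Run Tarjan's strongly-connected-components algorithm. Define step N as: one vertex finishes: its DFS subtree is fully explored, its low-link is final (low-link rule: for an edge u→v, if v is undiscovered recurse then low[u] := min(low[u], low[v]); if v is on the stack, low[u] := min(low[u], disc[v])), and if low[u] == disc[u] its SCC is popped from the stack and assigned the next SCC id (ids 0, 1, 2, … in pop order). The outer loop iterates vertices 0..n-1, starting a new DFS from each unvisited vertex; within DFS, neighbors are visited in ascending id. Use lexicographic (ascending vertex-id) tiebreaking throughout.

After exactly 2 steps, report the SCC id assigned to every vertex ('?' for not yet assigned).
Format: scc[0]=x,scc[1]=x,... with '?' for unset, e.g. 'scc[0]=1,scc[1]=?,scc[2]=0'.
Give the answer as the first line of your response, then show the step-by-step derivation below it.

scc[0]=?,scc[1]=0,scc[2]=?,scc[3]=?,scc[4]=?,scc[5]=?,scc[6]=?

step 1: low=(low[0]=0,low[1]=1,low[2]=?,low[3]=?,low[4]=?,low[5]=?,low[6]=?); scc=(scc[0]=?,scc[1]=0,scc[2]=?,scc[3]=?,scc[4]=?,scc[5]=?,scc[6]=?)
step 2: low=(low[0]=0,low[1]=1,low[2]=?,low[3]=?,low[4]=3,low[5]=2,low[6]=3); scc=(scc[0]=?,scc[1]=0,scc[2]=?,scc[3]=?,scc[4]=?,scc[5]=?,scc[6]=?)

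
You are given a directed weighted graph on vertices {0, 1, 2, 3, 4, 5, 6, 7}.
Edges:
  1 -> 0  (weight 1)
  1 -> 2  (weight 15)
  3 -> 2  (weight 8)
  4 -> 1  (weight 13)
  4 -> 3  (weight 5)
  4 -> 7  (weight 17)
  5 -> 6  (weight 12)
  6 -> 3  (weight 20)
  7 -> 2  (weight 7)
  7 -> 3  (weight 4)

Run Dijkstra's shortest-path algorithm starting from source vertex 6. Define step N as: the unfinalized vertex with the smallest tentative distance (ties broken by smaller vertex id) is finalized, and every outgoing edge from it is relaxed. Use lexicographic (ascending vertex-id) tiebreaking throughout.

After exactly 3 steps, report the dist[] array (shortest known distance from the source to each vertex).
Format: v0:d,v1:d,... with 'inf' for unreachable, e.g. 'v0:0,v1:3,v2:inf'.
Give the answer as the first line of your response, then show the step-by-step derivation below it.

v0:inf,v1:inf,v2:28,v3:20,v4:inf,v5:inf,v6:0,v7:inf

step 1: dist = v0:inf,v1:inf,v2:inf,v3:20,v4:inf,v5:inf,v6:0,v7:inf
step 2: dist = v0:inf,v1:inf,v2:28,v3:20,v4:inf,v5:inf,v6:0,v7:inf
step 3: dist = v0:inf,v1:inf,v2:28,v3:20,v4:inf,v5:inf,v6:0,v7:inf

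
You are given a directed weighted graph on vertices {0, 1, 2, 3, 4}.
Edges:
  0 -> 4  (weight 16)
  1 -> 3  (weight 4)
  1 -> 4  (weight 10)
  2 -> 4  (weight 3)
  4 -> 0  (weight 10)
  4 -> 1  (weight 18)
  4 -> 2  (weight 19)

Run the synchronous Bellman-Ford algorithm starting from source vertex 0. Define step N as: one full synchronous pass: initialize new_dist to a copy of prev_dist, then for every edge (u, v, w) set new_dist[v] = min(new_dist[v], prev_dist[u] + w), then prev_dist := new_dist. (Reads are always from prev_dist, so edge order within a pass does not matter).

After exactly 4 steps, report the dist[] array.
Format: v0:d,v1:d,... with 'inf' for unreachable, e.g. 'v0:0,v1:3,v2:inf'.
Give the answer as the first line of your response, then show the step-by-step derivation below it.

v0:0,v1:34,v2:35,v3:38,v4:16

step 1: dist = v0:0,v1:inf,v2:inf,v3:inf,v4:16
step 2: dist = v0:0,v1:34,v2:35,v3:inf,v4:16
step 3: dist = v0:0,v1:34,v2:35,v3:38,v4:16
step 4: dist = v0:0,v1:34,v2:35,v3:38,v4:16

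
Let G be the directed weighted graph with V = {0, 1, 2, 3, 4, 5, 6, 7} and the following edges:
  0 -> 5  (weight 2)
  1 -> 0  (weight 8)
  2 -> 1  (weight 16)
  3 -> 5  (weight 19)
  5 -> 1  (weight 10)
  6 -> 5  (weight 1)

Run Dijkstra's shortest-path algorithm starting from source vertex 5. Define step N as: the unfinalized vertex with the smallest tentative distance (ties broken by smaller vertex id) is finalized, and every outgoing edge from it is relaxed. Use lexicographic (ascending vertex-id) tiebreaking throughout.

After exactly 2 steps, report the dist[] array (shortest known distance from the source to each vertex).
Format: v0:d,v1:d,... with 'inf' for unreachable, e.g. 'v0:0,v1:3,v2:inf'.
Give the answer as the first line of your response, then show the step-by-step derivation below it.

v0:18,v1:10,v2:inf,v3:inf,v4:inf,v5:0,v6:inf,v7:inf

step 1: dist = v0:inf,v1:10,v2:inf,v3:inf,v4:inf,v5:0,v6:inf,v7:inf
step 2: dist = v0:18,v1:10,v2:inf,v3:inf,v4:inf,v5:0,v6:inf,v7:inf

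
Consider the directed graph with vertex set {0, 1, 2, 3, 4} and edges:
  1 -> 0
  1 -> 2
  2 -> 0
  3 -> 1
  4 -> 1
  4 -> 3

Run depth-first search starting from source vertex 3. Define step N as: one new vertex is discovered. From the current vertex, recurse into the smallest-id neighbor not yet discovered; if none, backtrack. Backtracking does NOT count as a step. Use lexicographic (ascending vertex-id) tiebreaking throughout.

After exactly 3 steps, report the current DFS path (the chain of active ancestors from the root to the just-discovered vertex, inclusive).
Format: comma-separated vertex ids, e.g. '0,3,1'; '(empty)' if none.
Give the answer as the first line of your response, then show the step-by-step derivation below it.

3,1,0

step 1: discover 3; path=3; order=3
step 2: discover 1; path=3>1; order=3,1
step 3: discover 0; path=3>1>0; order=3,1,0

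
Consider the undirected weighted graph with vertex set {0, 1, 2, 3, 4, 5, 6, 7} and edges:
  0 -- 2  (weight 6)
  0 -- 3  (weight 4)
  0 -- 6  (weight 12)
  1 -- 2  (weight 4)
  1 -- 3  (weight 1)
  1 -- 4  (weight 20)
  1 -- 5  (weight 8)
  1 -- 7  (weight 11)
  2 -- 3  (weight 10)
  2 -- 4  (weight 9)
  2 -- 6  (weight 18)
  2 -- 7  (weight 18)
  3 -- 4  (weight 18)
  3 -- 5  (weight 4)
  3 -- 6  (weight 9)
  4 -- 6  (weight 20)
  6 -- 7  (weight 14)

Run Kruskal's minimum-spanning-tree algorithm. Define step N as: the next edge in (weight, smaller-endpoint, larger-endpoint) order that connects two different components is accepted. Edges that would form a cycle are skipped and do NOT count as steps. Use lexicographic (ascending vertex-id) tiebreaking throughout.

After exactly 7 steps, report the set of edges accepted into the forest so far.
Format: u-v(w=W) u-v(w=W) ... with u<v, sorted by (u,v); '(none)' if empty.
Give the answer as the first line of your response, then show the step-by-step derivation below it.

0-3(w=4) 1-2(w=4) 1-3(w=1) 1-7(w=11) 2-4(w=9) 3-5(w=4) 3-6(w=9)

step 1: add edge 1-3 (w=1); MST = {1-3(w=1)}
step 2: add edge 0-3 (w=4); MST = {0-3(w=4) 1-3(w=1)}
step 3: add edge 1-2 (w=4); MST = {0-3(w=4) 1-2(w=4) 1-3(w=1)}
step 4: add edge 3-5 (w=4); MST = {0-3(w=4) 1-2(w=4) 1-3(w=1) 3-5(w=4)}
step 5: add edge 2-4 (w=9); MST = {0-3(w=4) 1-2(w=4) 1-3(w=1) 2-4(w=9) 3-5(w=4)}
step 6: add edge 3-6 (w=9); MST = {0-3(w=4) 1-2(w=4) 1-3(w=1) 2-4(w=9) 3-5(w=4) 3-6(w=9)}
step 7: add edge 1-7 (w=11); MST = {0-3(w=4) 1-2(w=4) 1-3(w=1) 1-7(w=11) 2-4(w=9) 3-5(w=4) 3-6(w=9)}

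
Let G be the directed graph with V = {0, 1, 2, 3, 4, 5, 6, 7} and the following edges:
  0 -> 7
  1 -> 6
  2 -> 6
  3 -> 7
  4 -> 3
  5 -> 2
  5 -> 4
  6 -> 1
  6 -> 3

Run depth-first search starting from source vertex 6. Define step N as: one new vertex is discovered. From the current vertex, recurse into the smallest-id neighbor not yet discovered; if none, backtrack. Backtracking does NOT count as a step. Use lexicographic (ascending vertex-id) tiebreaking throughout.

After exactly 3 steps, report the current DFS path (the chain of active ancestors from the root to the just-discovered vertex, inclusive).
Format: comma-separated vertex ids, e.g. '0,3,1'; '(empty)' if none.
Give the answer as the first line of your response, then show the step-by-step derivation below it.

6,3

step 1: discover 6; path=6; order=6
step 2: discover 1; path=6>1; order=6,1
step 3: discover 3; path=6>3; order=6,1,3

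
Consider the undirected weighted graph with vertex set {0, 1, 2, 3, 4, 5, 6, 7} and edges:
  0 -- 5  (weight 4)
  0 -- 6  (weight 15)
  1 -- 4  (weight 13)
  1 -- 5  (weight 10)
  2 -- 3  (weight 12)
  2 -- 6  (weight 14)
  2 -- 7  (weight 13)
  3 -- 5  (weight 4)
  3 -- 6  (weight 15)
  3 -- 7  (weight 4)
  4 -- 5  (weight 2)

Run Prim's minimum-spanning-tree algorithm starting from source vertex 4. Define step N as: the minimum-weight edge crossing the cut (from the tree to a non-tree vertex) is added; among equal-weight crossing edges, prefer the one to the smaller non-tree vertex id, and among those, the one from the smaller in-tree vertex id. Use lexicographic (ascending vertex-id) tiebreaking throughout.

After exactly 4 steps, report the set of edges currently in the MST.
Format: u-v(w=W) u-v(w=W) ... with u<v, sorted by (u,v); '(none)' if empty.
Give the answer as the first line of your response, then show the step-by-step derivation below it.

0-5(w=4) 3-5(w=4) 3-7(w=4) 4-5(w=2)

step 1: add edge 4-5 (w=2); MST = {4-5(w=2)}
step 2: add edge 0-5 (w=4); MST = {0-5(w=4) 4-5(w=2)}
step 3: add edge 3-5 (w=4); MST = {0-5(w=4) 3-5(w=4) 4-5(w=2)}
step 4: add edge 3-7 (w=4); MST = {0-5(w=4) 3-5(w=4) 3-7(w=4) 4-5(w=2)}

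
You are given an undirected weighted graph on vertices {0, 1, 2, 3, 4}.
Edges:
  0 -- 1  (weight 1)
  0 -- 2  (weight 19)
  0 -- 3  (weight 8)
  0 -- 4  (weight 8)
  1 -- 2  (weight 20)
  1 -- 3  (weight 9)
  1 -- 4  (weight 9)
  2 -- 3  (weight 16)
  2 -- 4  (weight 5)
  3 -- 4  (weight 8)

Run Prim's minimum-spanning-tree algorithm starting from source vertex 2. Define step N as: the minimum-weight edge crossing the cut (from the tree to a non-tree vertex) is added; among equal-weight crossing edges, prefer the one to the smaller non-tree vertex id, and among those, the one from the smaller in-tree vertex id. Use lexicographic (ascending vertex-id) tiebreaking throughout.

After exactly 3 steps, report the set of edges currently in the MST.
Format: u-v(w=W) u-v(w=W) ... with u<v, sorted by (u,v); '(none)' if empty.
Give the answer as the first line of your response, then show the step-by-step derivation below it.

0-1(w=1) 0-4(w=8) 2-4(w=5)

step 1: add edge 2-4 (w=5); MST = {2-4(w=5)}
step 2: add edge 0-4 (w=8); MST = {0-4(w=8) 2-4(w=5)}
step 3: add edge 0-1 (w=1); MST = {0-1(w=1) 0-4(w=8) 2-4(w=5)}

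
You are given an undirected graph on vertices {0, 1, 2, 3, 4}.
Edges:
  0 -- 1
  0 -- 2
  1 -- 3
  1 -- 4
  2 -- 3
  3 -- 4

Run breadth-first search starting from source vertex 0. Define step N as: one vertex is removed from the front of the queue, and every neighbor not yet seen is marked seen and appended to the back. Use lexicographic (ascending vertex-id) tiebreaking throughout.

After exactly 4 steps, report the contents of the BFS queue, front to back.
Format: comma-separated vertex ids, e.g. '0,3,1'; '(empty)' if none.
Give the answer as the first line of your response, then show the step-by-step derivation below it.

4

step 1: dequeue 0; queue=[1,2]; order=0
step 2: dequeue 1; queue=[2,3,4]; order=0,1
step 3: dequeue 2; queue=[3,4]; order=0,1,2
step 4: dequeue 3; queue=[4]; order=0,1,2,3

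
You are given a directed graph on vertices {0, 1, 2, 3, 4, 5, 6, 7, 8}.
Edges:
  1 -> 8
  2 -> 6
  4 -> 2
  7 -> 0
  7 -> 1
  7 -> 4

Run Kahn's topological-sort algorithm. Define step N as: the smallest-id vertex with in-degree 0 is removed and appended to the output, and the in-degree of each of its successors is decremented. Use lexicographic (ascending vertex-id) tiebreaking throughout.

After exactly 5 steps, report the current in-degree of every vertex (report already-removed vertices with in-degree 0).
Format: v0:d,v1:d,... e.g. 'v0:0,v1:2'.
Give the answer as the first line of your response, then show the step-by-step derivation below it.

v0:0,v1:0,v2:1,v3:0,v4:0,v5:0,v6:1,v7:0,v8:0

step 1: output 3; order=[3]; indeg=(1,1,1,0,1,0,1,0,1)
step 2: output 5; order=[3,5]; indeg=(1,1,1,0,1,0,1,0,1)
step 3: output 7; order=[3,5,7]; indeg=(0,0,1,0,0,0,1,0,1)
step 4: output 0; order=[3,5,7,0]; indeg=(0,0,1,0,0,0,1,0,1)
step 5: output 1; order=[3,5,7,0,1]; indeg=(0,0,1,0,0,0,1,0,0)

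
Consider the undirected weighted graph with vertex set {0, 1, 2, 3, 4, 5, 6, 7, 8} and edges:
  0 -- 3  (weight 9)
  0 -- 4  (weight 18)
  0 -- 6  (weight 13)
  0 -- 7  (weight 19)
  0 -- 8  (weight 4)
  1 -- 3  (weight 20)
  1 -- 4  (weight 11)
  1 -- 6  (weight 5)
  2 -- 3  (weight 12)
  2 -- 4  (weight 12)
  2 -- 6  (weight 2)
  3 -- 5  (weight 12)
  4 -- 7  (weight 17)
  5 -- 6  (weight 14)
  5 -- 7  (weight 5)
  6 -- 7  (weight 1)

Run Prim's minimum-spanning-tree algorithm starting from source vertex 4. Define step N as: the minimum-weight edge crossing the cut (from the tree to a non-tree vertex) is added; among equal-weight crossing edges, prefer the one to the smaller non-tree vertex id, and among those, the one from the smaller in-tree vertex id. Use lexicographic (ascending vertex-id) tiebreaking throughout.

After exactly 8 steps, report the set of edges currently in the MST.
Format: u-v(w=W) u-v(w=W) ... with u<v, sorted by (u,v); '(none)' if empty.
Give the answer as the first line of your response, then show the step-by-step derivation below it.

0-3(w=9) 0-8(w=4) 1-4(w=11) 1-6(w=5) 2-3(w=12) 2-6(w=2) 5-7(w=5) 6-7(w=1)

step 1: add edge 1-4 (w=11); MST = {1-4(w=11)}
step 2: add edge 1-6 (w=5); MST = {1-4(w=11) 1-6(w=5)}
step 3: add edge 6-7 (w=1); MST = {1-4(w=11) 1-6(w=5) 6-7(w=1)}
step 4: add edge 2-6 (w=2); MST = {1-4(w=11) 1-6(w=5) 2-6(w=2) 6-7(w=1)}
step 5: add edge 5-7 (w=5); MST = {1-4(w=11) 1-6(w=5) 2-6(w=2) 5-7(w=5) 6-7(w=1)}
step 6: add edge 2-3 (w=12); MST = {1-4(w=11) 1-6(w=5) 2-3(w=12) 2-6(w=2) 5-7(w=5) 6-7(w=1)}
step 7: add edge 0-3 (w=9); MST = {0-3(w=9) 1-4(w=11) 1-6(w=5) 2-3(w=12) 2-6(w=2) 5-7(w=5) 6-7(w=1)}
step 8: add edge 0-8 (w=4); MST = {0-3(w=9) 0-8(w=4) 1-4(w=11) 1-6(w=5) 2-3(w=12) 2-6(w=2) 5-7(w=5) 6-7(w=1)}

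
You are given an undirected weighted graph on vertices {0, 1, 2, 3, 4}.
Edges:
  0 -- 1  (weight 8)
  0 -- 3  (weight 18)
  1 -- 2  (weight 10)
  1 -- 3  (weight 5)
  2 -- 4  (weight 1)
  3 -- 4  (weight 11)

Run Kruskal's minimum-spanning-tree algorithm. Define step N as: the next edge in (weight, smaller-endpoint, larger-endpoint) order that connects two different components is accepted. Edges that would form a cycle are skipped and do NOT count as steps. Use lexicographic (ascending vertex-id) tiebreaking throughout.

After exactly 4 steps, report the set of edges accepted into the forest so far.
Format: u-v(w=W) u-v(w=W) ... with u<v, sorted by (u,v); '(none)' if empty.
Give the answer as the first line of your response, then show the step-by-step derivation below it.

0-1(w=8) 1-2(w=10) 1-3(w=5) 2-4(w=1)

step 1: add edge 2-4 (w=1); MST = {2-4(w=1)}
step 2: add edge 1-3 (w=5); MST = {1-3(w=5) 2-4(w=1)}
step 3: add edge 0-1 (w=8); MST = {0-1(w=8) 1-3(w=5) 2-4(w=1)}
step 4: add edge 1-2 (w=10); MST = {0-1(w=8) 1-2(w=10) 1-3(w=5) 2-4(w=1)}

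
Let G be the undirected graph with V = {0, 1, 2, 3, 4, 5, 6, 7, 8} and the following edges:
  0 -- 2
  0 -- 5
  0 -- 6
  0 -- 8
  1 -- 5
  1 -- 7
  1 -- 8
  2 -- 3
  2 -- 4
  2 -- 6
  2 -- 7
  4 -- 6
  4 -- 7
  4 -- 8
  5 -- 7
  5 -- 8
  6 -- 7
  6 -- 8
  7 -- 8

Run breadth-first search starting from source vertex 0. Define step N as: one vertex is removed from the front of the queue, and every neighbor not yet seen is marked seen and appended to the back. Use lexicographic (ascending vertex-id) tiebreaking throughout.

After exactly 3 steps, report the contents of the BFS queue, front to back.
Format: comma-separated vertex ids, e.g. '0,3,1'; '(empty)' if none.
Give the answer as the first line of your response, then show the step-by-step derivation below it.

6,8,3,4,7,1

step 1: dequeue 0; queue=[2,5,6,8]; order=0
step 2: dequeue 2; queue=[5,6,8,3,4,7]; order=0,2
step 3: dequeue 5; queue=[6,8,3,4,7,1]; order=0,2,5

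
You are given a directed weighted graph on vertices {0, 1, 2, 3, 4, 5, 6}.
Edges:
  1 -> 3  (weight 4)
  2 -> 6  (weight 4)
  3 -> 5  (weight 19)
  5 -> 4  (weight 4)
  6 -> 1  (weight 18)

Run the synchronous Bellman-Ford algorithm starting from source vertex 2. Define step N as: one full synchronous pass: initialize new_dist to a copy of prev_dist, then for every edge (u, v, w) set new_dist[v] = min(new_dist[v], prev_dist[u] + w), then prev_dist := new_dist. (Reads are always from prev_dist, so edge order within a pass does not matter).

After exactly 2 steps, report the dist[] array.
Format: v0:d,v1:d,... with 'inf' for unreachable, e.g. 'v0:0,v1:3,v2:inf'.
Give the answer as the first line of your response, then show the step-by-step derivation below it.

v0:inf,v1:22,v2:0,v3:inf,v4:inf,v5:inf,v6:4

step 1: dist = v0:inf,v1:inf,v2:0,v3:inf,v4:inf,v5:inf,v6:4
step 2: dist = v0:inf,v1:22,v2:0,v3:inf,v4:inf,v5:inf,v6:4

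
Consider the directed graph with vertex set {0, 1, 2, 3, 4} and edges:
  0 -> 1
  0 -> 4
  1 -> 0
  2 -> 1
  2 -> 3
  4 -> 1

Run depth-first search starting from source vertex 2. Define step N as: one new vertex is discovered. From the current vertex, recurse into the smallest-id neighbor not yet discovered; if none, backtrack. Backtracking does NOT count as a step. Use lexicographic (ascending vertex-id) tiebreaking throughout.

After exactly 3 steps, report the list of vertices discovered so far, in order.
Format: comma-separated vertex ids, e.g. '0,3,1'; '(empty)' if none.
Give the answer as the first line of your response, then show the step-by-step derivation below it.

2,1,0

step 1: discover 2; path=2; order=2
step 2: discover 1; path=2>1; order=2,1
step 3: discover 0; path=2>1>0; order=2,1,0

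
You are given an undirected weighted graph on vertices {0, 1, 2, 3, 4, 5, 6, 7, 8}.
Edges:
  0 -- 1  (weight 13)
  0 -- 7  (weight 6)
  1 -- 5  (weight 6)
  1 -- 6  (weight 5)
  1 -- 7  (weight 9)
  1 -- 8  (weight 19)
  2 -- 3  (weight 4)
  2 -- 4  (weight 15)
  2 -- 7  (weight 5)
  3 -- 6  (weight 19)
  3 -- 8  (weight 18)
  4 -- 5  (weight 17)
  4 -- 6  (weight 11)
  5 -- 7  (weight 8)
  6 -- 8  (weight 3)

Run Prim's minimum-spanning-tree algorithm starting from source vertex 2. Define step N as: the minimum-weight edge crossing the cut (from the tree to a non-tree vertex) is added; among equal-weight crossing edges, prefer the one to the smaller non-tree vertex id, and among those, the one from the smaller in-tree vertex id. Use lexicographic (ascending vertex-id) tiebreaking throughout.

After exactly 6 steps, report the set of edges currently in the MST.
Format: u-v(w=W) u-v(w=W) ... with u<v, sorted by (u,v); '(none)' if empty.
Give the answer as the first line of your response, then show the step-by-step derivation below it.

0-7(w=6) 1-5(w=6) 1-6(w=5) 2-3(w=4) 2-7(w=5) 5-7(w=8)

step 1: add edge 2-3 (w=4); MST = {2-3(w=4)}
step 2: add edge 2-7 (w=5); MST = {2-3(w=4) 2-7(w=5)}
step 3: add edge 0-7 (w=6); MST = {0-7(w=6) 2-3(w=4) 2-7(w=5)}
step 4: add edge 5-7 (w=8); MST = {0-7(w=6) 2-3(w=4) 2-7(w=5) 5-7(w=8)}
step 5: add edge 1-5 (w=6); MST = {0-7(w=6) 1-5(w=6) 2-3(w=4) 2-7(w=5) 5-7(w=8)}
step 6: add edge 1-6 (w=5); MST = {0-7(w=6) 1-5(w=6) 1-6(w=5) 2-3(w=4) 2-7(w=5) 5-7(w=8)}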